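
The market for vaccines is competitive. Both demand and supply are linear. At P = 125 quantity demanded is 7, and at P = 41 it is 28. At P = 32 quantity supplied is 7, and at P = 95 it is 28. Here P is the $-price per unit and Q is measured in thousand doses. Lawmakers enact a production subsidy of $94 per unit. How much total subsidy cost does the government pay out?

Demand slope = (41 − 125)/(28 − 7) = −4, so P = 153 − 4Q.
Supply slope = (95 − 32)/(28 − 7) = 3, so P = 11 + 3Q.
Competitive equilibrium: 153 − 4Q = 11 + 3Q → Q* = 20.2857, P* = 71.8571.
The subsidy lowers effective supply by 94: P = 3Q − 83.
New quantity: 153 − 4Q = 3Q − 83 → Q' = 33.7143.
Total subsidy cost = 94 × 33.7143 = $3169.14 thousand.

$3169.14 thousand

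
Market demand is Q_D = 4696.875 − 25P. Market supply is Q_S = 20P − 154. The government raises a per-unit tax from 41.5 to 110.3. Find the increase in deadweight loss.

In inverse form: demand P = 187.875 − 0.04Q, supply P = 7.7 + 0.05Q.
Competitive equilibrium: 187.875 − 0.04Q = 7.7 + 0.05Q → Q* = 2001.9444, P* = 107.7972.
For a per-unit tax t: ΔQ = t/0.09, so DWL = ½·t·(t/0.09) = t²/0.18.
At t = 41.5: DWL = 9568.056. At t = 110.3: DWL = 67589.389.
Increase = 67589.389 − 9568.056 = 58021.33.

58021.33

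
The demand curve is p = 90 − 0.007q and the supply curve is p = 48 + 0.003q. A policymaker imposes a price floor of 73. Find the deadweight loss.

Competitive equilibrium: 90 − 0.007q = 48 + 0.003q → q* = 4200, p* = 60.6.
At the floor p = 73, quantity demanded = (90 − 73)/0.007 = 2428.57143.
Sellers' marginal cost at q' = 2428.57143: 48 + 0.003·2428.57143 = 55.28571.
Δq = 4200 − 2428.57143 = 1771.42857; wedge = 73 − 55.28571 = 17.71429.
Welfare loss = ½ × 1771.42857 × 17.71429 = 15689.80.

15689.80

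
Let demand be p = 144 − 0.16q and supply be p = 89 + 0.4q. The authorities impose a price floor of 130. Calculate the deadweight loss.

32.14

Competitive equilibrium: 144 − 0.16q = 89 + 0.4q → q* = 98.2143, p* = 128.2857.
At the floor p = 130, quantity demanded = (144 − 130)/0.16 = 87.5.
Sellers' marginal cost at q' = 87.5: 89 + 0.4·87.5 = 124.
Δq = 98.2143 − 87.5 = 10.7143; wedge = 130 − 124 = 6.
Deadweight loss = ½ × 10.7143 × 6 = 32.14.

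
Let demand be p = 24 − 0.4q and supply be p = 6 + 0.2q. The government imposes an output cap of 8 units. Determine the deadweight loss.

Competitive equilibrium: 24 − 0.4q = 6 + 0.2q → q* = 30, p* = 12.
At q = 8: demand price = 24 − 0.4·8 = 20.8; supply price = 6 + 0.2·8 = 7.6.
Δq = 30 − 8 = 22; wedge = 20.8 − 7.6 = 13.2.
The triangle = ½ × 22 × 13.2 = 145.20.

145.20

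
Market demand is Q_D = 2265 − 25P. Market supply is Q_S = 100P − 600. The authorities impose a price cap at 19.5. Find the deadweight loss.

In inverse form: demand P = 90.6 − 0.04Q, supply P = 6 + 0.01Q.
Competitive equilibrium: 90.6 − 0.04Q = 6 + 0.01Q → Q* = 1692, P* = 22.92.
At the ceiling P = 19.5, quantity supplied = (19.5 − 6)/0.01 = 1350.
Willingness to pay at Q' = 1350: 90.6 − 0.04·1350 = 36.6.
ΔQ = 1692 − 1350 = 342; wedge = 36.6 − 19.5 = 17.1.
The triangle = ½ × 342 × 17.1 = 2924.10.

2924.10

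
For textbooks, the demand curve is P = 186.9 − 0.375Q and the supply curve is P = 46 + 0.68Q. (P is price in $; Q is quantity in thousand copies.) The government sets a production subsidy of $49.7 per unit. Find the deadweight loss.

$1170.66 thousand

Competitive equilibrium: 186.9 − 0.375Q = 46 + 0.68Q → Q* = 133.5545, P* = 136.8171.
The subsidy lowers effective supply by 49.7: P = 0.68Q − 3.7.
New quantity: 186.9 − 0.375Q = 0.68Q − 3.7 → Q' = 180.6635.
Overproduction ΔQ = 180.6635 − 133.5545 = 47.109; wedge = subsidy = 49.7.
The triangle = ½ × 47.109 × 49.7 = $1170.66 thousand.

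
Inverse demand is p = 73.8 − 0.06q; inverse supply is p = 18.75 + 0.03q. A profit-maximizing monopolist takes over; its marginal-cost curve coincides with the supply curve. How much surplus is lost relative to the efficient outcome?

Competitive equilibrium: 73.8 − 0.06q = 18.75 + 0.03q → q* = 611.6667, p* = 37.1.
Marginal revenue: MR = 73.8 − 0.12q. Set MR = MC: 73.8 − 0.12q = 18.75 + 0.03q → q_m = 367.
Price p_m = 73.8 − 0.06·367 = 51.78; MC(q_m) = 18.75 + 0.03·367 = 29.76.
Competitive q* = 611.6667, so Δq = 244.6667; wedge = 51.78 − 29.76 = 22.02.
Welfare loss = ½ × 244.6667 × 22.02 = 2693.78.

2693.78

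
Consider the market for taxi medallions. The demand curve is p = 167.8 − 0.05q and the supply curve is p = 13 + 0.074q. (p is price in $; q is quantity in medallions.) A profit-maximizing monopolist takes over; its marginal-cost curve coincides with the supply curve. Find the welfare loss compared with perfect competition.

$7978.69

Competitive equilibrium: 167.8 − 0.05q = 13 + 0.074q → q* = 1248.3871, p* = 105.38065.
Marginal revenue: MR = 167.8 − 0.1q. Set MR = MC: 167.8 − 0.1q = 13 + 0.074q → q_m = 889.65517.
Price p_m = 167.8 − 0.05·889.65517 = 123.31724; MC(q_m) = 13 + 0.074·889.65517 = 78.83448.
Competitive q* = 1248.3871, so Δq = 358.73193; wedge = 123.31724 − 78.83448 = 44.48276.
The triangle = ½ × 358.73193 × 44.48276 = $7978.69.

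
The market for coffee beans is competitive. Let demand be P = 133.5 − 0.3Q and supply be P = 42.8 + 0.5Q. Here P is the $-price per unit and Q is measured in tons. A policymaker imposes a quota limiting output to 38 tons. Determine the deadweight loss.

Competitive equilibrium: 133.5 − 0.3Q = 42.8 + 0.5Q → Q* = 113.375, P* = 99.4875.
At Q = 38: demand price = 133.5 − 0.3·38 = 122.1; supply price = 42.8 + 0.5·38 = 61.8.
ΔQ = 113.375 − 38 = 75.375; wedge = 122.1 − 61.8 = 60.3.
DWL = ½ × 75.375 × 60.3 = $2272.56.

$2272.56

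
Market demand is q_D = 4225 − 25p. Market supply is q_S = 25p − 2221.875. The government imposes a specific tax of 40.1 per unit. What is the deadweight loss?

In inverse form: demand p = 169 − 0.04q, supply p = 88.875 + 0.04q.
Competitive equilibrium: 169 − 0.04q = 88.875 + 0.04q → q* = 1001.5625, p* = 128.9375.
With the tax, the buyer price exceeds the seller price by 40.1: (169 − 0.04q) − (88.875 + 0.04q) = 40.1 → q' = 500.3125.
Δq = 1001.5625 − 500.3125 = 501.25; the wedge equals the tax, 40.1.
Welfare loss = ½ × 501.25 × 40.1 = 10050.06.

10050.06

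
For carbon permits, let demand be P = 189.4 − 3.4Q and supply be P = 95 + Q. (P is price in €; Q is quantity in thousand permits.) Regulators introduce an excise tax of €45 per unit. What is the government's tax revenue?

Competitive equilibrium: 189.4 − 3.4Q = 95 + Q → Q* = 21.4545, P* = 116.4545.
With the tax, the buyer price exceeds the seller price by 45: (189.4 − 3.4Q) − (95 + Q) = 45 → Q' = 11.2273.
Tax revenue = 45 × 11.2273 = €505.23 thousand.

€505.23 thousand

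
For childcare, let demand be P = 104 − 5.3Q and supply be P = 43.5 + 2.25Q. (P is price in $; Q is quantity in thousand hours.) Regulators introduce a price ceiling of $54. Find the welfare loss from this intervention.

Competitive equilibrium: 104 − 5.3Q = 43.5 + 2.25Q → Q* = 8.0132, P* = 61.5298.
At the ceiling P = 54, quantity supplied = (54 − 43.5)/2.25 = 4.6667.
Willingness to pay at Q' = 4.6667: 104 − 5.3·4.6667 = 79.2665.
ΔQ = 8.0132 − 4.6667 = 3.3465; wedge = 79.2665 − 54 = 25.2665.
Deadweight loss = ½ × 3.3465 × 25.2665 = $42.28 thousand.

$42.28 thousand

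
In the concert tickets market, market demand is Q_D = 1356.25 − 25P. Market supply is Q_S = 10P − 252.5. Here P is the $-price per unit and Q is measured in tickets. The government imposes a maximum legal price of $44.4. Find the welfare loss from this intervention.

In inverse form: demand P = 54.25 − 0.04Q, supply P = 25.25 + 0.1Q.
Competitive equilibrium: 54.25 − 0.04Q = 25.25 + 0.1Q → Q* = 207.1429, P* = 45.9643.
At the ceiling P = 44.4, quantity supplied = (44.4 − 25.25)/0.1 = 191.5.
Willingness to pay at Q' = 191.5: 54.25 − 0.04·191.5 = 46.59.
ΔQ = 207.1429 − 191.5 = 15.6429; wedge = 46.59 − 44.4 = 2.19.
DWL = ½ × 15.6429 × 2.19 = $17.13.

$17.13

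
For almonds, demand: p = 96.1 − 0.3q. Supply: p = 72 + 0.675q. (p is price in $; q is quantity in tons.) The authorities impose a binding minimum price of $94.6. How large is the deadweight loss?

$189.54

Competitive equilibrium: 96.1 − 0.3q = 72 + 0.675q → q* = 24.7179, p* = 88.6846.
At the floor p = 94.6, quantity demanded = (96.1 − 94.6)/0.3 = 5.
Sellers' marginal cost at q' = 5: 72 + 0.675·5 = 75.375.
Δq = 24.7179 − 5 = 19.7179; wedge = 94.6 − 75.375 = 19.225.
Welfare loss = ½ × 19.7179 × 19.225 = $189.54.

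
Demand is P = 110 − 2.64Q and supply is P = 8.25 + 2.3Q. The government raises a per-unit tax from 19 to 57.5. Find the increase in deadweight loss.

298.10

Competitive equilibrium: 110 − 2.64Q = 8.25 + 2.3Q → Q* = 20.5972, P* = 55.6235.
For a per-unit tax t: ΔQ = t/4.94, so DWL = ½·t·(t/4.94) = t²/9.88.
At t = 19: DWL = 36.538. At t = 57.5: DWL = 334.641.
Increase = 334.641 − 36.538 = 298.10.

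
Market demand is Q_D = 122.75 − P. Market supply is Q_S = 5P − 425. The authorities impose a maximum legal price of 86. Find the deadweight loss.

In inverse form: demand P = 122.75 − Q, supply P = 85 + 0.2Q.
Competitive equilibrium: 122.75 − Q = 85 + 0.2Q → Q* = 31.4583, P* = 91.2917.
At the ceiling P = 86, quantity supplied = (86 − 85)/0.2 = 5.
Willingness to pay at Q' = 5: 122.75 − 1·5 = 117.75.
ΔQ = 31.4583 − 5 = 26.4583; wedge = 117.75 − 86 = 31.75.
Welfare loss = ½ × 26.4583 × 31.75 = 420.03.

420.03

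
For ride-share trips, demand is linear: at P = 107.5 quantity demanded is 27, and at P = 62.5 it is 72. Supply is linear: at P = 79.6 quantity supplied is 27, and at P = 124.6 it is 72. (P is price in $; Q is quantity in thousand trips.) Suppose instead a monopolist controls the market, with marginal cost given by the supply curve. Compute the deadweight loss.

Demand slope = (62.5 − 107.5)/(72 − 27) = −1, so P = 134.5 − Q.
Supply slope = (124.6 − 79.6)/(72 − 27) = 1, so P = 52.6 + Q.
Competitive equilibrium: 134.5 − Q = 52.6 + Q → Q* = 40.95, P* = 93.55.
Marginal revenue: MR = 134.5 − 2Q. Set MR = MC: 134.5 − 2Q = 52.6 + Q → Q_m = 27.3.
Price P_m = 134.5 − 1·27.3 = 107.2; MC(Q_m) = 52.6 + 1·27.3 = 79.9.
Competitive Q* = 40.95, so ΔQ = 13.65; wedge = 107.2 − 79.9 = 27.3.
DWL = ½ × 13.65 × 27.3 = $186.32 thousand.

$186.32 thousand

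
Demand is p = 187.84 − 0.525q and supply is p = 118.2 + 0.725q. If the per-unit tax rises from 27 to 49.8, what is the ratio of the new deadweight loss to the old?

3.402

Competitive equilibrium: 187.84 − 0.525q = 118.2 + 0.725q → q* = 55.712, p* = 158.5912.
For a per-unit tax t: Δq = t/1.25, so DWL = ½·t·(t/1.25) = t²/2.5.
At t = 27: DWL = 291.6. At t = 49.8: DWL = 992.016.
Ratio = (49.8/27)² = 3.402.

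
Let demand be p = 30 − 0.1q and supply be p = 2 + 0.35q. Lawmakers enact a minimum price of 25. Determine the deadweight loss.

Competitive equilibrium: 30 − 0.1q = 2 + 0.35q → q* = 62.2222, p* = 23.7778.
At the floor p = 25, quantity demanded = (30 − 25)/0.1 = 50.
Sellers' marginal cost at q' = 50: 2 + 0.35·50 = 19.5.
Δq = 62.2222 − 50 = 12.2222; wedge = 25 − 19.5 = 5.5.
Deadweight loss = ½ × 12.2222 × 5.5 = 33.61.

33.61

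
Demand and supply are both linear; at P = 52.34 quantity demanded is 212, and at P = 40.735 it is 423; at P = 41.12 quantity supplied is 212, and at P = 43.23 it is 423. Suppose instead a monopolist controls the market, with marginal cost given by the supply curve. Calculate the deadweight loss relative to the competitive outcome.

Demand slope = (40.735 − 52.34)/(423 − 212) = −0.055, so P = 64 − 0.055Q.
Supply slope = (43.23 − 41.12)/(423 − 212) = 0.01, so P = 39 + 0.01Q.
Competitive equilibrium: 64 − 0.055Q = 39 + 0.01Q → Q* = 384.61538, P* = 42.84615.
Marginal revenue: MR = 64 − 0.11Q. Set MR = MC: 64 − 0.11Q = 39 + 0.01Q → Q_m = 208.33333.
Price P_m = 64 − 0.055·208.33333 = 52.54167; MC(Q_m) = 39 + 0.01·208.33333 = 41.08333.
Competitive Q* = 384.61538, so ΔQ = 176.28205; wedge = 52.54167 − 41.08333 = 11.45834.
DWL = ½ × 176.28205 × 11.45834 = 1009.95.

1009.95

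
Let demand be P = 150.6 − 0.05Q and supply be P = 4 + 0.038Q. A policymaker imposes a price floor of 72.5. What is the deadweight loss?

Competitive equilibrium: 150.6 − 0.05Q = 4 + 0.038Q → Q* = 1665.9091, P* = 67.3045.
At the floor P = 72.5, quantity demanded = (150.6 − 72.5)/0.05 = 1562.
Sellers' marginal cost at Q' = 1562: 4 + 0.038·1562 = 63.356.
ΔQ = 1665.9091 − 1562 = 103.9091; wedge = 72.5 − 63.356 = 9.144.
DWL = ½ × 103.9091 × 9.144 = 475.07.

475.07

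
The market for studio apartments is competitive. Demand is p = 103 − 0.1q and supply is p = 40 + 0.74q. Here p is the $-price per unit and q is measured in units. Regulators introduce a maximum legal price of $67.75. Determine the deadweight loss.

$590.625

Competitive equilibrium: 103 − 0.1q = 40 + 0.74q → q* = 75, p* = 95.5.
At the ceiling p = 67.75, quantity supplied = (67.75 − 40)/0.74 = 37.5.
Willingness to pay at q' = 37.5: 103 − 0.1·37.5 = 99.25.
Δq = 75 − 37.5 = 37.5; wedge = 99.25 − 67.75 = 31.5.
The triangle = ½ × 37.5 × 31.5 = $590.625.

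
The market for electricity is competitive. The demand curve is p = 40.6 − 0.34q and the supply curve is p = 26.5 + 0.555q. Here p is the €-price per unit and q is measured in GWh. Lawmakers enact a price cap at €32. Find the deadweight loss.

€15.28

Competitive equilibrium: 40.6 − 0.34q = 26.5 + 0.555q → q* = 15.7542, p* = 35.2436.
At the ceiling p = 32, quantity supplied = (32 − 26.5)/0.555 = 9.9099.
Willingness to pay at q' = 9.9099: 40.6 − 0.34·9.9099 = 37.2306.
Δq = 15.7542 − 9.9099 = 5.8443; wedge = 37.2306 − 32 = 5.2306.
Welfare loss = ½ × 5.8443 × 5.2306 = €15.28.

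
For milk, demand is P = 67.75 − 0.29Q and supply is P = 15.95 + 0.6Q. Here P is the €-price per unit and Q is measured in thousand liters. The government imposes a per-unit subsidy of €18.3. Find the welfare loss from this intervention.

Competitive equilibrium: 67.75 − 0.29Q = 15.95 + 0.6Q → Q* = 58.2022, P* = 50.8713.
The subsidy lowers effective supply by 18.3: P = 0.6Q − 2.35.
New quantity: 67.75 − 0.29Q = 0.6Q − 2.35 → Q' = 78.764.
Overproduction ΔQ = 78.764 − 58.2022 = 20.5618; wedge = subsidy = 18.3.
The triangle = ½ × 20.5618 × 18.3 = €188.14 thousand.

€188.14 thousand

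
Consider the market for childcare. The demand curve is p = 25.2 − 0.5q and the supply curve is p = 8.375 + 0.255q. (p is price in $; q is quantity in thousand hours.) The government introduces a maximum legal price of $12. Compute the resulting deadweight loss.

$24.58 thousand

Competitive equilibrium: 25.2 − 0.5q = 8.375 + 0.255q → q* = 22.2848, p* = 14.0576.
At the ceiling p = 12, quantity supplied = (12 − 8.375)/0.255 = 14.2157.
Willingness to pay at q' = 14.2157: 25.2 − 0.5·14.2157 = 18.0922.
Δq = 22.2848 − 14.2157 = 8.0691; wedge = 18.0922 − 12 = 6.0922.
The triangle = ½ × 8.0691 × 6.0922 = $24.58 thousand.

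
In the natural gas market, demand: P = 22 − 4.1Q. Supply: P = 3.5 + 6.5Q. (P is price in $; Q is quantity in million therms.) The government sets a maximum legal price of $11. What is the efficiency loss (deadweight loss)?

Competitive equilibrium: 22 − 4.1Q = 3.5 + 6.5Q → Q* = 1.7453, P* = 14.8443.
At the ceiling P = 11, quantity supplied = (11 − 3.5)/6.5 = 1.1538.
Willingness to pay at Q' = 1.1538: 22 − 4.1·1.1538 = 17.2694.
ΔQ = 1.7453 − 1.1538 = 0.5915; wedge = 17.2694 − 11 = 6.2694.
DWL = ½ × 0.5915 × 6.2694 = $1.85 million.

$1.85 million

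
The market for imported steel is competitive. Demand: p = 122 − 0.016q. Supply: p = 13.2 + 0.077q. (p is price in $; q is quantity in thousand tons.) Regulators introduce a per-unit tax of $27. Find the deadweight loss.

Competitive equilibrium: 122 − 0.016q = 13.2 + 0.077q → q* = 1169.89247, p* = 103.28172.
With the tax, the buyer price exceeds the seller price by 27: (122 − 0.016q) − (13.2 + 0.077q) = 27 → q' = 879.56989.
Δq = 1169.89247 − 879.56989 = 290.32258; the wedge equals the tax, 27.
DWL = ½ × 290.32258 × 27 = $3919.35 thousand.

$3919.35 thousand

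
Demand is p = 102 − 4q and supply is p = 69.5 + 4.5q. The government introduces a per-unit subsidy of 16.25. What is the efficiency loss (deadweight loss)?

15.53

Competitive equilibrium: 102 − 4q = 69.5 + 4.5q → q* = 3.8235, p* = 86.7059.
The subsidy lowers effective supply by 16.25: p = 53.25 + 4.5q.
New quantity: 102 − 4q = 53.25 + 4.5q → q' = 5.7353.
Overproduction Δq = 5.7353 − 3.8235 = 1.9118; wedge = subsidy = 16.25.
Deadweight loss = ½ × 1.9118 × 16.25 = 15.53.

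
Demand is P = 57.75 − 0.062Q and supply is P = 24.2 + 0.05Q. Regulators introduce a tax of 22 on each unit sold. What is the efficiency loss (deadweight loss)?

Competitive equilibrium: 57.75 − 0.062Q = 24.2 + 0.05Q → Q* = 299.5536, P* = 39.1777.
With the tax, the buyer price exceeds the seller price by 22: (57.75 − 0.062Q) − (24.2 + 0.05Q) = 22 → Q' = 103.125.
ΔQ = 299.5536 − 103.125 = 196.4286; the wedge equals the tax, 22.
The triangle = ½ × 196.4286 × 22 = 2160.71.

2160.71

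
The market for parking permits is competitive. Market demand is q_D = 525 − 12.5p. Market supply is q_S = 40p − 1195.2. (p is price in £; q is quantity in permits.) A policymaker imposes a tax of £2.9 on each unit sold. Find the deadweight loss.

£40.05

In inverse form: demand p = 42 − 0.08q, supply p = 29.88 + 0.025q.
Competitive equilibrium: 42 − 0.08q = 29.88 + 0.025q → q* = 115.4286, p* = 32.7657.
With the tax, the buyer price exceeds the seller price by 2.9: (42 − 0.08q) − (29.88 + 0.025q) = 2.9 → q' = 87.8095.
Δq = 115.4286 − 87.8095 = 27.6191; the wedge equals the tax, 2.9.
DWL = ½ × 27.6191 × 2.9 = £40.05.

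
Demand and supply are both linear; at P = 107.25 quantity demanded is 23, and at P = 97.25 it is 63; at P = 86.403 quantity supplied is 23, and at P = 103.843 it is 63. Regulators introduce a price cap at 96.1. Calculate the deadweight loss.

22.77

Demand slope = (97.25 − 107.25)/(63 − 23) = −0.25, so P = 113 − 0.25Q.
Supply slope = (103.843 − 86.403)/(63 − 23) = 0.436, so P = 76.375 + 0.436Q.
Competitive equilibrium: 113 − 0.25Q = 76.375 + 0.436Q → Q* = 53.3892, P* = 99.6527.
At the ceiling P = 96.1, quantity supplied = (96.1 − 76.375)/0.436 = 45.2408.
Willingness to pay at Q' = 45.2408: 113 − 0.25·45.2408 = 101.6898.
ΔQ = 53.3892 − 45.2408 = 8.1484; wedge = 101.6898 − 96.1 = 5.5898.
Welfare loss = ½ × 8.1484 × 5.5898 = 22.77.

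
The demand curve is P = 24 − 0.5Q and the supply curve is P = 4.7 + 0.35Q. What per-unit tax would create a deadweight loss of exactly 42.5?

8.5

Competitive equilibrium: 24 − 0.5Q = 4.7 + 0.35Q → Q* = 22.7059, P* = 12.6471.
A tax t gives ΔQ = t/0.85 and wedge t, so DWL = t²/1.7.
t²/1.7 = 42.5 → t² = 72.25 → t = 8.5.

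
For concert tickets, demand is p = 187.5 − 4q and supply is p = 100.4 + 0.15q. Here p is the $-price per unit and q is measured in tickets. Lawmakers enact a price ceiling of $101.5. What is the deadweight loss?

Competitive equilibrium: 187.5 − 4q = 100.4 + 0.15q → q* = 20.988, p* = 103.5482.
At the ceiling p = 101.5, quantity supplied = (101.5 − 100.4)/0.15 = 7.3333.
Willingness to pay at q' = 7.3333: 187.5 − 4·7.3333 = 158.1668.
Δq = 20.988 − 7.3333 = 13.6547; wedge = 158.1668 − 101.5 = 56.6668.
Deadweight loss = ½ × 13.6547 × 56.6668 = $386.88.

$386.88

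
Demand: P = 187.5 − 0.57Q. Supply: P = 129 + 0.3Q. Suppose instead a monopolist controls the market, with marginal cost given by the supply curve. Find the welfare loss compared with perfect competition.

Competitive equilibrium: 187.5 − 0.57Q = 129 + 0.3Q → Q* = 67.2414, P* = 149.1724.
Marginal revenue: MR = 187.5 − 1.14Q. Set MR = MC: 187.5 − 1.14Q = 129 + 0.3Q → Q_m = 40.625.
Price P_m = 187.5 − 0.57·40.625 = 164.3438; MC(Q_m) = 129 + 0.3·40.625 = 141.1875.
Competitive Q* = 67.2414, so ΔQ = 26.6164; wedge = 164.3438 − 141.1875 = 23.1563.
Deadweight loss = ½ × 26.6164 × 23.1563 = 308.17.

308.17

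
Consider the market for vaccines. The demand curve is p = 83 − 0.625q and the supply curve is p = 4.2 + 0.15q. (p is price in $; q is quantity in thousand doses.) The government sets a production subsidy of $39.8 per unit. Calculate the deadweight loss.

Competitive equilibrium: 83 − 0.625q = 4.2 + 0.15q → q* = 101.6774, p* = 19.4516.
The subsidy lowers effective supply by 39.8: p = 0.15q − 35.6.
New quantity: 83 − 0.625q = 0.15q − 35.6 → q' = 153.0323.
Overproduction Δq = 153.0323 − 101.6774 = 51.3549; wedge = subsidy = 39.8.
Welfare loss = ½ × 51.3549 × 39.8 = $1021.96 thousand.

$1021.96 thousand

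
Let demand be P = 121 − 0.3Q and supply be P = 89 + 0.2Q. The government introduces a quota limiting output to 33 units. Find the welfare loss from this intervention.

Competitive equilibrium: 121 − 0.3Q = 89 + 0.2Q → Q* = 64, P* = 101.8.
At Q = 33: demand price = 121 − 0.3·33 = 111.1; supply price = 89 + 0.2·33 = 95.6.
ΔQ = 64 − 33 = 31; wedge = 111.1 − 95.6 = 15.5.
Deadweight loss = ½ × 31 × 15.5 = 240.25.

240.25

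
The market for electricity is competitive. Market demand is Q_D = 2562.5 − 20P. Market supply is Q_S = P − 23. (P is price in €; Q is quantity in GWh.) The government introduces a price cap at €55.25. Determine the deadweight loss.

€2418.26

In inverse form: demand P = 128.125 − 0.05Q, supply P = 23 + Q.
Competitive equilibrium: 128.125 − 0.05Q = 23 + Q → Q* = 100.119, P* = 123.119.
At the ceiling P = 55.25, quantity supplied = (55.25 − 23)/1 = 32.25.
Willingness to pay at Q' = 32.25: 128.125 − 0.05·32.25 = 126.5125.
ΔQ = 100.119 − 32.25 = 67.869; wedge = 126.5125 − 55.25 = 71.2625.
Welfare loss = ½ × 67.869 × 71.2625 = €2418.26.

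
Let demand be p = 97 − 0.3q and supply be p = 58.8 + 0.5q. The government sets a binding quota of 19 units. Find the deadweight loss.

330.625

Competitive equilibrium: 97 − 0.3q = 58.8 + 0.5q → q* = 47.75, p* = 82.675.
At q = 19: demand price = 97 − 0.3·19 = 91.3; supply price = 58.8 + 0.5·19 = 68.3.
Δq = 47.75 − 19 = 28.75; wedge = 91.3 − 68.3 = 23.
DWL = ½ × 28.75 × 23 = 330.625.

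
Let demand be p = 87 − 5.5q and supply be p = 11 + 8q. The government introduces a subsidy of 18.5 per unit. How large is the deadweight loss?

Competitive equilibrium: 87 − 5.5q = 11 + 8q → q* = 5.6296, p* = 56.037.
The subsidy lowers effective supply by 18.5: p = 8q − 7.5.
New quantity: 87 − 5.5q = 8q − 7.5 → q' = 7.
Overproduction Δq = 7 − 5.6296 = 1.3704; wedge = subsidy = 18.5.
The triangle = ½ × 1.3704 × 18.5 = 12.68.

12.68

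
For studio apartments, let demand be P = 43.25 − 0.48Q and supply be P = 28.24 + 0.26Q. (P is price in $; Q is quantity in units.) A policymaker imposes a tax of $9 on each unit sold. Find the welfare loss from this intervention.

Competitive equilibrium: 43.25 − 0.48Q = 28.24 + 0.26Q → Q* = 20.2838, P* = 33.5138.
With the tax, the buyer price exceeds the seller price by 9: (43.25 − 0.48Q) − (28.24 + 0.26Q) = 9 → Q' = 8.1216.
ΔQ = 20.2838 − 8.1216 = 12.1622; the wedge equals the tax, 9.
DWL = ½ × 12.1622 × 9 = $54.73.

$54.73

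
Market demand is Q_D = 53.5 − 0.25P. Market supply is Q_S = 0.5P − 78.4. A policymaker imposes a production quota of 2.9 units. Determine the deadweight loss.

132

In inverse form: demand P = 214 − 4Q, supply P = 156.8 + 2Q.
Competitive equilibrium: 214 − 4Q = 156.8 + 2Q → Q* = 9.5333, P* = 175.8667.
At Q = 2.9: demand price = 214 − 4·2.9 = 202.4; supply price = 156.8 + 2·2.9 = 162.6.
ΔQ = 9.5333 − 2.9 = 6.6333; wedge = 202.4 − 162.6 = 39.8.
Welfare loss = ½ × 6.6333 × 39.8 = 132.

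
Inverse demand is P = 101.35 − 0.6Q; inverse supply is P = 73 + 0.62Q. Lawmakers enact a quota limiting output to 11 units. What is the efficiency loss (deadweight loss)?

91.35

Competitive equilibrium: 101.35 − 0.6Q = 73 + 0.62Q → Q* = 23.2377, P* = 87.4074.
At Q = 11: demand price = 101.35 − 0.6·11 = 94.75; supply price = 73 + 0.62·11 = 79.82.
ΔQ = 23.2377 − 11 = 12.2377; wedge = 94.75 − 79.82 = 14.93.
The triangle = ½ × 12.2377 × 14.93 = 91.35.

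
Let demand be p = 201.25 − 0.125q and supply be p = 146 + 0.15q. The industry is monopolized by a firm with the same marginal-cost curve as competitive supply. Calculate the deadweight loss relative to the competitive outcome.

Competitive equilibrium: 201.25 − 0.125q = 146 + 0.15q → q* = 200.9091, p* = 176.1364.
Marginal revenue: MR = 201.25 − 0.25q. Set MR = MC: 201.25 − 0.25q = 146 + 0.15q → q_m = 138.125.
Price p_m = 201.25 − 0.125·138.125 = 183.9844; MC(q_m) = 146 + 0.15·138.125 = 166.7188.
Competitive q* = 200.9091, so Δq = 62.7841; wedge = 183.9844 − 166.7188 = 17.2656.
DWL = ½ × 62.7841 × 17.2656 = 542.

542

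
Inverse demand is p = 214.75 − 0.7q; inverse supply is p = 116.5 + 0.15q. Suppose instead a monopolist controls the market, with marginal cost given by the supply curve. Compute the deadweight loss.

1158.11

Competitive equilibrium: 214.75 − 0.7q = 116.5 + 0.15q → q* = 115.58824, p* = 133.83824.
Marginal revenue: MR = 214.75 − 1.4q. Set MR = MC: 214.75 − 1.4q = 116.5 + 0.15q → q_m = 63.3871.
Price p_m = 214.75 − 0.7·63.3871 = 170.37903; MC(q_m) = 116.5 + 0.15·63.3871 = 126.00807.
Competitive q* = 115.58824, so Δq = 52.20114; wedge = 170.37903 − 126.00807 = 44.37096.
Welfare loss = ½ × 52.20114 × 44.37096 = 1158.11.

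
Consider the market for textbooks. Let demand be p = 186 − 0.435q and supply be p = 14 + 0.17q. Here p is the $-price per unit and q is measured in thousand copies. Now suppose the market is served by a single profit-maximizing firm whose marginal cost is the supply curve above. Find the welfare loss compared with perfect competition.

$4277.43 thousand

Competitive equilibrium: 186 − 0.435q = 14 + 0.17q → q* = 284.2975, p* = 62.3306.
Marginal revenue: MR = 186 − 0.87q. Set MR = MC: 186 − 0.87q = 14 + 0.17q → q_m = 165.3846.
Price p_m = 186 − 0.435·165.3846 = 114.0577; MC(q_m) = 14 + 0.17·165.3846 = 42.1154.
Competitive q* = 284.2975, so Δq = 118.9129; wedge = 114.0577 − 42.1154 = 71.9423.
Welfare loss = ½ × 118.9129 × 71.9423 = $4277.43 thousand.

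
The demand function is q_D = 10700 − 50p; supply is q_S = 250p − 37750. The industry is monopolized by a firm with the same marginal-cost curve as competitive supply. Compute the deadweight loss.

In inverse form: demand p = 214 − 0.02q, supply p = 151 + 0.004q.
Competitive equilibrium: 214 − 0.02q = 151 + 0.004q → q* = 2625, p* = 161.5.
Marginal revenue: MR = 214 − 0.04q. Set MR = MC: 214 − 0.04q = 151 + 0.004q → q_m = 1431.818182.
Price p_m = 214 − 0.02·1431.818182 = 185.363636; MC(q_m) = 151 + 0.004·1431.818182 = 156.727273.
Competitive q* = 2625, so Δq = 1193.181818; wedge = 185.363636 − 156.727273 = 28.636363.
The triangle = ½ × 1193.181818 × 28.636363 = 17084.19.

17084.19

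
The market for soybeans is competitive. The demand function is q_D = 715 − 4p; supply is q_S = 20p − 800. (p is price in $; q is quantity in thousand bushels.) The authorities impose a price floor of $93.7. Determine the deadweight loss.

In inverse form: demand p = 178.75 − 0.25q, supply p = 40 + 0.05q.
Competitive equilibrium: 178.75 − 0.25q = 40 + 0.05q → q* = 462.5, p* = 63.125.
At the floor p = 93.7, quantity demanded = (178.75 − 93.7)/0.25 = 340.2.
Sellers' marginal cost at q' = 340.2: 40 + 0.05·340.2 = 57.01.
Δq = 462.5 − 340.2 = 122.3; wedge = 93.7 − 57.01 = 36.69.
The triangle = ½ × 122.3 × 36.69 = $2243.59 thousand.

$2243.59 thousand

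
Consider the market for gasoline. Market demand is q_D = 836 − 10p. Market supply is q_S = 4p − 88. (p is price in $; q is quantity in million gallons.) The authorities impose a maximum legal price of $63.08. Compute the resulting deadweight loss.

$23.87 million

In inverse form: demand p = 83.6 − 0.1q, supply p = 22 + 0.25q.
Competitive equilibrium: 83.6 − 0.1q = 22 + 0.25q → q* = 176, p* = 66.
At the ceiling p = 63.08, quantity supplied = (63.08 − 22)/0.25 = 164.32.
Willingness to pay at q' = 164.32: 83.6 − 0.1·164.32 = 67.168.
Δq = 176 − 164.32 = 11.68; wedge = 67.168 − 63.08 = 4.088.
DWL = ½ × 11.68 × 4.088 = $23.87 million.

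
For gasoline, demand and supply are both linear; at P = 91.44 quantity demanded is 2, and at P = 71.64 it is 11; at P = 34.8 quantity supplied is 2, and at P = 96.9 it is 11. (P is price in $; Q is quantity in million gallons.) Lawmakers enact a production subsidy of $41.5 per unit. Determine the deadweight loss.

Demand slope = (71.64 − 91.44)/(11 − 2) = −2.2, so P = 95.84 − 2.2Q.
Supply slope = (96.9 − 34.8)/(11 − 2) = 6.9, so P = 21 + 6.9Q.
Competitive equilibrium: 95.84 − 2.2Q = 21 + 6.9Q → Q* = 8.2242, P* = 77.7468.
The subsidy lowers effective supply by 41.5: P = 6.9Q − 20.5.
New quantity: 95.84 − 2.2Q = 6.9Q − 20.5 → Q' = 12.7846.
Overproduction ΔQ = 12.7846 − 8.2242 = 4.5604; wedge = subsidy = 41.5.
The triangle = ½ × 4.5604 × 41.5 = $94.63 million.

$94.63 million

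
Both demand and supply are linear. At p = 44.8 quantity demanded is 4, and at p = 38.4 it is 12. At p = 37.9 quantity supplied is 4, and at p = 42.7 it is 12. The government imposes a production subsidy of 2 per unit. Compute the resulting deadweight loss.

Demand slope = (38.4 − 44.8)/(12 − 4) = −0.8, so p = 48 − 0.8q.
Supply slope = (42.7 − 37.9)/(12 − 4) = 0.6, so p = 35.5 + 0.6q.
Competitive equilibrium: 48 − 0.8q = 35.5 + 0.6q → q* = 8.9286, p* = 40.8571.
The subsidy lowers effective supply by 2: p = 33.5 + 0.6q.
New quantity: 48 − 0.8q = 33.5 + 0.6q → q' = 10.3571.
Overproduction Δq = 10.3571 − 8.9286 = 1.4285; wedge = subsidy = 2.
Deadweight loss = ½ × 1.4285 × 2 = 1.43.

1.43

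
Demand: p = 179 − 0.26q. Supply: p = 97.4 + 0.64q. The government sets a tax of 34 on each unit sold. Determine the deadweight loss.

Competitive equilibrium: 179 − 0.26q = 97.4 + 0.64q → q* = 90.6667, p* = 155.4267.
With the tax, the buyer price exceeds the seller price by 34: (179 − 0.26q) − (97.4 + 0.64q) = 34 → q' = 52.8889.
Δq = 90.6667 − 52.8889 = 37.7778; the wedge equals the tax, 34.
The triangle = ½ × 37.7778 × 34 = 642.22.

642.22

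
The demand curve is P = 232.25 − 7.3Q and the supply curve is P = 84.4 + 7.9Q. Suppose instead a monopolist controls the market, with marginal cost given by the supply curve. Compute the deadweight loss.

75.69

Competitive equilibrium: 232.25 − 7.3Q = 84.4 + 7.9Q → Q* = 9.727, P* = 161.2431.
Marginal revenue: MR = 232.25 − 14.6Q. Set MR = MC: 232.25 − 14.6Q = 84.4 + 7.9Q → Q_m = 6.5711.
Price P_m = 232.25 − 7.3·6.5711 = 184.281; MC(Q_m) = 84.4 + 7.9·6.5711 = 136.3117.
Competitive Q* = 9.727, so ΔQ = 3.1559; wedge = 184.281 − 136.3117 = 47.9693.
Welfare loss = ½ × 3.1559 × 47.9693 = 75.69.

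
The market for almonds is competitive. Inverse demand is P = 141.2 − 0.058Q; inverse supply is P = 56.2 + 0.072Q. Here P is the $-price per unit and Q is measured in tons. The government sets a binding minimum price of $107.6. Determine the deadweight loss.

Competitive equilibrium: 141.2 − 0.058Q = 56.2 + 0.072Q → Q* = 653.84615, P* = 103.27692.
At the floor P = 107.6, quantity demanded = (141.2 − 107.6)/0.058 = 579.31034.
Sellers' marginal cost at Q' = 579.31034: 56.2 + 0.072·579.31034 = 97.91034.
ΔQ = 653.84615 − 579.31034 = 74.53581; wedge = 107.6 − 97.91034 = 9.68966.
The triangle = ½ × 74.53581 × 9.68966 = $361.11.

$361.11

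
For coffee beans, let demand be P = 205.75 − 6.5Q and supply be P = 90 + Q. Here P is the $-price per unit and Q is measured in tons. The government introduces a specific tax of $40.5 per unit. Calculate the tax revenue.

Competitive equilibrium: 205.75 − 6.5Q = 90 + Q → Q* = 15.4333, P* = 105.4333.
With the tax, the buyer price exceeds the seller price by 40.5: (205.75 − 6.5Q) − (90 + Q) = 40.5 → Q' = 10.0333.
Tax revenue = 40.5 × 10.0333 = $406.35.

$406.35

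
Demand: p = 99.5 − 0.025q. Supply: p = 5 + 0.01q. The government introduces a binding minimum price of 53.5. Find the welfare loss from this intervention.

Competitive equilibrium: 99.5 − 0.025q = 5 + 0.01q → q* = 2700, p* = 32.
At the floor p = 53.5, quantity demanded = (99.5 − 53.5)/0.025 = 1840.
Sellers' marginal cost at q' = 1840: 5 + 0.01·1840 = 23.4.
Δq = 2700 − 1840 = 860; wedge = 53.5 − 23.4 = 30.1.
Deadweight loss = ½ × 860 × 30.1 = 12943.

12943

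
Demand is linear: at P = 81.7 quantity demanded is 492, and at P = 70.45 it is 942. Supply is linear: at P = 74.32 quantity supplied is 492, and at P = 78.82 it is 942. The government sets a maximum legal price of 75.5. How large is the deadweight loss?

Demand slope = (70.45 − 81.7)/(942 − 492) = −0.025, so P = 94 − 0.025Q.
Supply slope = (78.82 − 74.32)/(942 − 492) = 0.01, so P = 69.4 + 0.01Q.
Competitive equilibrium: 94 − 0.025Q = 69.4 + 0.01Q → Q* = 702.8571, P* = 76.4286.
At the ceiling P = 75.5, quantity supplied = (75.5 − 69.4)/0.01 = 610.
Willingness to pay at Q' = 610: 94 − 0.025·610 = 78.75.
ΔQ = 702.8571 − 610 = 92.8571; wedge = 78.75 − 75.5 = 3.25.
Welfare loss = ½ × 92.8571 × 3.25 = 150.89.

150.89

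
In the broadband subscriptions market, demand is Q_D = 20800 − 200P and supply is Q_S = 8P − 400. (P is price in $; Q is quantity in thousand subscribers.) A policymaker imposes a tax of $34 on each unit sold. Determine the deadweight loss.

In inverse form: demand P = 104 − 0.005Q, supply P = 50 + 0.125Q.
Competitive equilibrium: 104 − 0.005Q = 50 + 0.125Q → Q* = 415.3846, P* = 101.9231.
With the tax, the buyer price exceeds the seller price by 34: (104 − 0.005Q) − (50 + 0.125Q) = 34 → Q' = 153.8462.
ΔQ = 415.3846 − 153.8462 = 261.5384; the wedge equals the tax, 34.
The triangle = ½ × 261.5384 × 34 = $4446.15 thousand.

$4446.15 thousand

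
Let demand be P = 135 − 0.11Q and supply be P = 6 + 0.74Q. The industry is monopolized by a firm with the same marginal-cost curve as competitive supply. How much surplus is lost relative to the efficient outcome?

Competitive equilibrium: 135 − 0.11Q = 6 + 0.74Q → Q* = 151.7647, P* = 118.3059.
Marginal revenue: MR = 135 − 0.22Q. Set MR = MC: 135 − 0.22Q = 6 + 0.74Q → Q_m = 134.375.
Price P_m = 135 − 0.11·134.375 = 120.2188; MC(Q_m) = 6 + 0.74·134.375 = 105.4375.
Competitive Q* = 151.7647, so ΔQ = 17.3897; wedge = 120.2188 − 105.4375 = 14.7813.
Welfare loss = ½ × 17.3897 × 14.7813 = 128.52.

128.52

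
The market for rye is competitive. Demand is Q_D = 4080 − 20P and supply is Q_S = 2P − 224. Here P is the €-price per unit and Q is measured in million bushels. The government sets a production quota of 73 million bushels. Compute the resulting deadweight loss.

In inverse form: demand P = 204 − 0.05Q, supply P = 112 + 0.5Q.
Competitive equilibrium: 204 − 0.05Q = 112 + 0.5Q → Q* = 167.2727, P* = 195.6364.
At Q = 73: demand price = 204 − 0.05·73 = 200.35; supply price = 112 + 0.5·73 = 148.5.
ΔQ = 167.2727 − 73 = 94.2727; wedge = 200.35 − 148.5 = 51.85.
The triangle = ½ × 94.2727 × 51.85 = €2444.02 million.

€2444.02 million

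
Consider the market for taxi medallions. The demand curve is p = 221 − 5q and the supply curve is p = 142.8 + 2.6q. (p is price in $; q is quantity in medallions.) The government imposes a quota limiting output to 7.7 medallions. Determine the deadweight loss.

$25.48

Competitive equilibrium: 221 − 5q = 142.8 + 2.6q → q* = 10.2895, p* = 169.5526.
At q = 7.7: demand price = 221 − 5·7.7 = 182.5; supply price = 142.8 + 2.6·7.7 = 162.82.
Δq = 10.2895 − 7.7 = 2.5895; wedge = 182.5 − 162.82 = 19.68.
DWL = ½ × 2.5895 × 19.68 = $25.48.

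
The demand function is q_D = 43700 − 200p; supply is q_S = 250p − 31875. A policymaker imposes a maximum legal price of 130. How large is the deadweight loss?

In inverse form: demand p = 218.5 − 0.005q, supply p = 127.5 + 0.004q.
Competitive equilibrium: 218.5 − 0.005q = 127.5 + 0.004q → q* = 10111.1111, p* = 167.9444.
At the ceiling p = 130, quantity supplied = (130 − 127.5)/0.004 = 625.
Willingness to pay at q' = 625: 218.5 − 0.005·625 = 215.375.
Δq = 10111.1111 − 625 = 9486.1111; wedge = 215.375 − 130 = 85.375.
Welfare loss = ½ × 9486.1111 × 85.375 = 404938.37.

404938.37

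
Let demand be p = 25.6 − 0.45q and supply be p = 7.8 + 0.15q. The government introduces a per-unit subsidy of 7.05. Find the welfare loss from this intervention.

Competitive equilibrium: 25.6 − 0.45q = 7.8 + 0.15q → q* = 29.6667, p* = 12.25.
The subsidy lowers effective supply by 7.05: p = 0.75 + 0.15q.
New quantity: 25.6 − 0.45q = 0.75 + 0.15q → q' = 41.4167.
Overproduction Δq = 41.4167 − 29.6667 = 11.75; wedge = subsidy = 7.05.
The triangle = ½ × 11.75 × 7.05 = 41.42.

41.42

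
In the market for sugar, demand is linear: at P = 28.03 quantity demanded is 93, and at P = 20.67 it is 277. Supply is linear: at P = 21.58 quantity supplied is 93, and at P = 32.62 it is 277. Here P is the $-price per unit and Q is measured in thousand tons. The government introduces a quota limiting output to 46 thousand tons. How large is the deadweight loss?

Demand slope = (20.67 − 28.03)/(277 − 93) = −0.04, so P = 31.75 − 0.04Q.
Supply slope = (32.62 − 21.58)/(277 − 93) = 0.06, so P = 16 + 0.06Q.
Competitive equilibrium: 31.75 − 0.04Q = 16 + 0.06Q → Q* = 157.5, P* = 25.45.
At Q = 46: demand price = 31.75 − 0.04·46 = 29.91; supply price = 16 + 0.06·46 = 18.76.
ΔQ = 157.5 − 46 = 111.5; wedge = 29.91 − 18.76 = 11.15.
Welfare loss = ½ × 111.5 × 11.15 = $621.61 thousand.

$621.61 thousand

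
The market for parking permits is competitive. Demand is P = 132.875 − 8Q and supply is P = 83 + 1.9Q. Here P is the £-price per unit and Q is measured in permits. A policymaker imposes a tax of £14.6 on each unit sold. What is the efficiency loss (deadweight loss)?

£10.77

Competitive equilibrium: 132.875 − 8Q = 83 + 1.9Q → Q* = 5.0379, P* = 92.572.
With the tax, the buyer price exceeds the seller price by 14.6: (132.875 − 8Q) − (83 + 1.9Q) = 14.6 → Q' = 3.5631.
ΔQ = 5.0379 − 3.5631 = 1.4748; the wedge equals the tax, 14.6.
DWL = ½ × 1.4748 × 14.6 = £10.77.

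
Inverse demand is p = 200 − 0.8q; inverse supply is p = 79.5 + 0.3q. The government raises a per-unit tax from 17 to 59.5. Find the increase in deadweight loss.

Competitive equilibrium: 200 − 0.8q = 79.5 + 0.3q → q* = 109.5455, p* = 112.3636.
For a per-unit tax t: Δq = t/1.1, so DWL = ½·t·(t/1.1) = t²/2.2.
At t = 17: DWL = 131.364. At t = 59.5: DWL = 1609.205.
Increase = 1609.205 − 131.364 = 1477.84.

1477.84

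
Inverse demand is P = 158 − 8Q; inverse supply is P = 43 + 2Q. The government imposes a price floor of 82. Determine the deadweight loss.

Competitive equilibrium: 158 − 8Q = 43 + 2Q → Q* = 11.5, P* = 66.
At the floor P = 82, quantity demanded = (158 − 82)/8 = 9.5.
Sellers' marginal cost at Q' = 9.5: 43 + 2·9.5 = 62.
ΔQ = 11.5 − 9.5 = 2; wedge = 82 − 62 = 20.
The triangle = ½ × 2 × 20 = 20.

20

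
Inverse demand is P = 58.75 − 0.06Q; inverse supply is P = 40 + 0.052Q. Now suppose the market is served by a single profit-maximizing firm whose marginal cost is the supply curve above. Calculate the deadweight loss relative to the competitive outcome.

Competitive equilibrium: 58.75 − 0.06Q = 40 + 0.052Q → Q* = 167.4107, P* = 48.7054.
Marginal revenue: MR = 58.75 − 0.12Q. Set MR = MC: 58.75 − 0.12Q = 40 + 0.052Q → Q_m = 109.0116.
Price P_m = 58.75 − 0.06·109.0116 = 52.2093; MC(Q_m) = 40 + 0.052·109.0116 = 45.6686.
Competitive Q* = 167.4107, so ΔQ = 58.3991; wedge = 52.2093 − 45.6686 = 6.5407.
The triangle = ½ × 58.3991 × 6.5407 = 190.99.

190.99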